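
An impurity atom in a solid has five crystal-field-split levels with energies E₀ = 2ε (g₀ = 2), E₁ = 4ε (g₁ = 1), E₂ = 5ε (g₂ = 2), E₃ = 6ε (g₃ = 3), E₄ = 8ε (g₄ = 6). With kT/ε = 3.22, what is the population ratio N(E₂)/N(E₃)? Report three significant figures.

n₂/n₃ = (g₂/g₃) exp[−(E₂−E₃)/kT] = (2/3) × exp(−(-1ε)/(3.22ε)) = (2/3) × exp(0.31056) = 0.909.

0.909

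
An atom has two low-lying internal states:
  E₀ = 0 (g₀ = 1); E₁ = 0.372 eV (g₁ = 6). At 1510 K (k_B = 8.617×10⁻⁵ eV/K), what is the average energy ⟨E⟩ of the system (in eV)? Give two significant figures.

k_BT = 8.617×10⁻⁵ × 1510 K = 0.1301 eV.
Eᵢ/kT = 0, 2.859.
Z = Σ gᵢe^(−Eᵢ/kT) = 1·e^(−0) + 6·e^(−2.859) = 1.000 + 0.3440 = 1.344.
⟨E⟩ = Σ Eᵢ gᵢe^(−Eᵢ/kT) / Z = (0·1.000 + 0.372·0.3440) / 1.344 = 0.095 eV.

0.095 eV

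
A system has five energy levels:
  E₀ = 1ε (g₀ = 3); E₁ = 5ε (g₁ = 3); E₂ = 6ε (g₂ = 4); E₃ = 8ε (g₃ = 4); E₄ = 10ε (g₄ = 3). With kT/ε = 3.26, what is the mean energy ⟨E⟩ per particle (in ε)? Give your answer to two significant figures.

Eᵢ/kT = 0.3067, 1.534, 1.840, 2.454, 3.067.
Z = Σ gᵢe^(−Eᵢ/kT) = 3·e^(−0.3067) + 3·e^(−1.534) + 4·e^(−1.840) + 4·e^(−2.454) + 3·e^(−3.067) = 2.208 + 0.6470 + 0.6353 + 0.3438 + 0.1397 = 3.974.
⟨E⟩ = Σ Eᵢ gᵢe^(−Eᵢ/kT) / Z = (1·2.208 + 5·0.6470 + 6·0.6353 + 8·0.3438 + 10·0.1397) / 3.974 = 3.4 ε.

3.4 ε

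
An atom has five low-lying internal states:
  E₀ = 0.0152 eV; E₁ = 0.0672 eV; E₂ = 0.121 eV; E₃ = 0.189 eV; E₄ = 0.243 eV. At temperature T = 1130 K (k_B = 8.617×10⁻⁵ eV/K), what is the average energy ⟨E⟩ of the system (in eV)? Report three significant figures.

0.0688 eV

k_BT = 8.617×10⁻⁵ × 1130 K = 0.097372 eV.
Eᵢ/kT = 0.15610, 0.69014, 1.2427, 1.9410, 2.4956.
Z = Σ e^(−Eᵢ/kT) = e^(−0.15610) + e^(−0.69014) + e^(−1.2427) + e^(−1.9410) + e^(−2.4956) = 0.85547 + 0.50151 + 0.28860 + 0.14356 + 0.082447 = 1.8716.
⟨E⟩ = Σ Eᵢ e^(−Eᵢ/kT) / Z = (0.0152·0.85547 + 0.0672·0.50151 + 0.121·0.28860 + 0.189·0.14356 + 0.243·0.082447) / 1.8716 = 0.0688 eV.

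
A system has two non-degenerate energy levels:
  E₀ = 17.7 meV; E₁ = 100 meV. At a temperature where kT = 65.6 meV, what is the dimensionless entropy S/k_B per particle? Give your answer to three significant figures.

0.529

Eᵢ/kT = 0.26982, 1.5244.
Z = Σ e^(−Eᵢ/kT) = e^(−0.26982) + e^(−1.5244) = 0.76352 + 0.21775 = 0.98127.
⟨E⟩ = Σ EᵢPᵢ = 35.963 meV.
S/k_B = ln Z + ⟨E⟩/kT = ln(0.98127) + 35.963/65.6 = -0.018908 + 0.54822 = 0.529.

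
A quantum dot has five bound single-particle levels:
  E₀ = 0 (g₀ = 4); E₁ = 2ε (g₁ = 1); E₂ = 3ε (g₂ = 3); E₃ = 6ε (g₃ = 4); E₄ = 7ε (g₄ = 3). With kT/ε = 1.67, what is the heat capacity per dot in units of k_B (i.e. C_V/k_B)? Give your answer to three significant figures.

0.721

Eᵢ/kT = 0, 1.1976, 1.7964, 3.5928, 4.1916.
Z = Σ gᵢe^(−Eᵢ/kT) = 4·e^(−0) + 1·e^(−1.1976) + 3·e^(−1.7964) + 4·e^(−3.5928) + 3·e^(−4.1916) = 4.0000 + 0.30192 + 0.49769 + 0.11008 + 0.045366 = 4.9551.
⟨E⟩ = 0.62056 ε, ⟨E²⟩ = 2.3961 ε².
C_V/k_B = (⟨E²⟩ − ⟨E⟩²)/(kT)² = (2.3961 − 0.38509)/2.7889 = 0.721.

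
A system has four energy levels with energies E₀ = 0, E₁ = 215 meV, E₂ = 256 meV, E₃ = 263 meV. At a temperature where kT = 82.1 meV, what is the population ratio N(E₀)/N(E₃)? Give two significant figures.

25

n₀/n₃ = exp[−(E₀−E₃)/kT] = exp(−(-263 meV)/(82.1 meV)) = exp(3.203) = 25.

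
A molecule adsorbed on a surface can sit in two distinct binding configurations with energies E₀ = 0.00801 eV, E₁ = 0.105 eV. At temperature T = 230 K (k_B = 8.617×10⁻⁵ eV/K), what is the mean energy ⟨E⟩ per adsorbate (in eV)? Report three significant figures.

k_BT = 8.617×10⁻⁵ × 230 K = 0.019819 eV.
Eᵢ/kT = 0.40416, 5.2979.
Z = Σ e^(−Eᵢ/kT) = e^(−0.40416) + e^(−5.2979) = 0.66754 + 0.0050021 = 0.67254.
⟨E⟩ = Σ Eᵢ e^(−Eᵢ/kT) / Z = (0.00801·0.66754 + 0.105·0.0050021) / 0.67254 = 0.00873 eV.

0.00873 eV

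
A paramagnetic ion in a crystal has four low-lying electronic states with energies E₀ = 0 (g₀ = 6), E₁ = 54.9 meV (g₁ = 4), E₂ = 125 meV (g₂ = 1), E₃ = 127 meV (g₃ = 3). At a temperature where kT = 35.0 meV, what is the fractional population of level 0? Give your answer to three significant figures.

0.864

Eᵢ/kT = 0, 1.5686, 3.5714, 3.6286.
Z = Σ gᵢe^(−Eᵢ/kT) = 6·e^(−0) + 4·e^(−1.5686) + 1·e^(−3.5714) + 3·e^(−3.6286) = 6.0000 + 0.83335 + 0.028116 + 0.079660 = 6.9411.
P₀ = g₀ e^(−E₀/kT) / Z = 6.0000/6.9411 = 0.864.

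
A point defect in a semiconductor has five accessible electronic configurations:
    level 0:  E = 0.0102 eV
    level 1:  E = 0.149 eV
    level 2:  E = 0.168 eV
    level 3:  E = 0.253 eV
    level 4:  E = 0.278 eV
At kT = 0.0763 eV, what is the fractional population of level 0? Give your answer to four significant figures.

Eᵢ/kT = 0.133683, 1.95282, 2.20183, 3.31586, 3.64351.
Z = Σ e^(−Eᵢ/kT) = e^(−0.133683) + e^(−1.95282) + e^(−2.20183) + e^(−3.31586) + e^(−3.64351) = 0.874867 + 0.141873 + 0.110601 + 0.0363028 + 0.0261604 = 1.18980.
P₀ = e^(−E₀/kT) / Z = 0.874867/1.18980 = 0.7353.

0.7353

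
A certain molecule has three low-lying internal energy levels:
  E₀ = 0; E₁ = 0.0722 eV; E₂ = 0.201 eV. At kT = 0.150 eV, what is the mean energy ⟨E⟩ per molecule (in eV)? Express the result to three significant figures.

Eᵢ/kT = 0, 0.48133, 1.3400.
Z = Σ e^(−Eᵢ/kT) = e^(−0) + e^(−0.48133) + e^(−1.3400) = 1.0000 + 0.61796 + 0.26185 = 1.8798.
⟨E⟩ = Σ Eᵢ e^(−Eᵢ/kT) / Z = (0·1.0000 + 0.0722·0.61796 + 0.201·0.26185) / 1.8798 = 0.0517 eV.

0.0517 eV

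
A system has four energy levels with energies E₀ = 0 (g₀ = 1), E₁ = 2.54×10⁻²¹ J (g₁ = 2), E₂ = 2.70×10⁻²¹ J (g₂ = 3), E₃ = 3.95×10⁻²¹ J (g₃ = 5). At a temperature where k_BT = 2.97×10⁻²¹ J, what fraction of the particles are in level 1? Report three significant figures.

Eᵢ/kT = 0, 0.85522, 0.90909, 1.3300.
Z = Σ gᵢe^(−Eᵢ/kT) = 1·e^(−0) + 2·e^(−0.85522) + 3·e^(−0.90909) + 5·e^(−1.3300) = 1.0000 + 0.85038 + 1.2087 + 1.3224 = 4.3815.
P₁ = g₁ e^(−E₁/kT) / Z = 0.85038/4.3815 = 0.194.

0.194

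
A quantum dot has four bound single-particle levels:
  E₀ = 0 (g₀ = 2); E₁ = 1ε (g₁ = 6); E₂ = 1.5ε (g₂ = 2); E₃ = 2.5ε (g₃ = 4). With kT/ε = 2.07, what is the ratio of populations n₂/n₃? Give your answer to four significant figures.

0.8105

n₂/n₃ = (g₂/g₃) exp[−(E₂−E₃)/kT] = (2/4) × exp(−(-1.0ε)/(2.07ε)) = (2/4) × exp(0.483092) = 0.8105.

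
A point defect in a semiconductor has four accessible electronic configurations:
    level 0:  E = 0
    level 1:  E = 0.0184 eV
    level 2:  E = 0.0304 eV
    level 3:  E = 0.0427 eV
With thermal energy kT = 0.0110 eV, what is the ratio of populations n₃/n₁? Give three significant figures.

0.110

n₃/n₁ = exp[−(E₃−E₁)/kT] = exp(−(0.0243 eV)/(0.0110 eV)) = exp(-2.2091) = 0.110.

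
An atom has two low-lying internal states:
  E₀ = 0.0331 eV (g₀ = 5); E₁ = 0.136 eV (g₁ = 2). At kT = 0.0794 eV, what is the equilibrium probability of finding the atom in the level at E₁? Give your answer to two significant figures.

Eᵢ/kT = 0.4169, 1.713.
Z = Σ gᵢe^(−Eᵢ/kT) = 5·e^(−0.4169) + 2·e^(−1.713) = 3.295 + 0.3606 = 3.656.
P₁ = g₁ e^(−E₁/kT) / Z = 0.3606/3.656 = 0.099.

0.099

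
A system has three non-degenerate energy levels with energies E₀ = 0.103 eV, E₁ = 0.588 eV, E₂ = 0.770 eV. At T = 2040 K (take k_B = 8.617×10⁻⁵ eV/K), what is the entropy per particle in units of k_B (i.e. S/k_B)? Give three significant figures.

0.322

k_BT = 8.617×10⁻⁵ × 2040 K = 0.17579 eV.
Eᵢ/kT = 0.58593, 3.3449, 4.3802.
Z = Σ e^(−Eᵢ/kT) = e^(−0.58593) + e^(−3.3449) + e^(−4.3802) = 0.55659 + 0.035264 + 0.012523 = 0.60438.
⟨E⟩ = Σ EᵢPᵢ = 0.14512 eV.
S/k_B = ln Z + ⟨E⟩/kT = ln(0.60438) + 0.14512/0.17579 = -0.50355 + 0.82553 = 0.322.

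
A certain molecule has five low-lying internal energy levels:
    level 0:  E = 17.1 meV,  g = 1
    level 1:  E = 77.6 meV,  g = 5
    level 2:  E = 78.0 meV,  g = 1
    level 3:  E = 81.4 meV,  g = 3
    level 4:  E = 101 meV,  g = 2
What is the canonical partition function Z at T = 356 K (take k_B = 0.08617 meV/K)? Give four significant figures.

Z = 1.335

k_BT = 0.08617 × 356 K = 30.6765 meV.
Eᵢ/kT = 0.557430, 2.52962, 2.54266, 2.65350, 3.29242.
Z = Σ gᵢe^(−Eᵢ/kT) = 1·e^(−0.557430) + 5·e^(−2.52962) + 1·e^(−2.54266) + 3·e^(−2.65350) + 2·e^(−3.29242) = 0.572679 + 0.398446 + 0.0786569 + 0.211213 + 0.0743276 = 1.33532.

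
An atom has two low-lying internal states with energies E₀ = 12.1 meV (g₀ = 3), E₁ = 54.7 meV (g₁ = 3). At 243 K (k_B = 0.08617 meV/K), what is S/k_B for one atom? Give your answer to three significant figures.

1.46

k_BT = 0.08617 × 243 K = 20.939 meV.
Eᵢ/kT = 0.57787, 2.6124.
Z = Σ gᵢe^(−Eᵢ/kT) = 3·e^(−0.57787) + 3·e^(−2.6124) = 1.6833 + 0.22007 = 1.9034.
⟨E⟩ = Σ EᵢPᵢ = 17.025 meV.
S/k_B = ln Z + ⟨E⟩/kT = ln(1.9034) + 17.025/20.939 = 0.64364 + 0.81308 = 1.46.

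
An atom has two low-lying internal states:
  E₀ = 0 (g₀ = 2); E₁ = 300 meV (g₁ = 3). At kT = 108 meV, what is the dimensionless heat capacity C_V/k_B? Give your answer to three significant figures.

Eᵢ/kT = 0, 2.7778.
Z = Σ gᵢe^(−Eᵢ/kT) = 2·e^(−0) + 3·e^(−2.7778) = 2.0000 + 0.18653 = 2.1865.
⟨E⟩ = 25.593 meV, ⟨E²⟩ = 7677.9 meV².
C_V/k_B = (⟨E²⟩ − ⟨E⟩²)/(kT)² = (7677.9 − 655.00)/11664 = 0.602.

0.602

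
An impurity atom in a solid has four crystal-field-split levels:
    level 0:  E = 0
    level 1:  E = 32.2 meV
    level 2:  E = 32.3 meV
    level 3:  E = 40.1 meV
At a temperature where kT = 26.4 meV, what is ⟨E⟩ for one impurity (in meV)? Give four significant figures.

Eᵢ/kT = 0, 1.21970, 1.22348, 1.51894.
Z = Σ e^(−Eᵢ/kT) = e^(−0) + e^(−1.21970) + e^(−1.22348) + e^(−1.51894) = 1.00000 + 0.295319 + 0.294205 + 0.218944 = 1.80847.
⟨E⟩ = Σ Eᵢ e^(−Eᵢ/kT) / Z = (0·1.00000 + 32.2·0.295319 + 32.3·0.294205 + 40.1·0.218944) / 1.80847 = 15.37 meV.

15.37 meV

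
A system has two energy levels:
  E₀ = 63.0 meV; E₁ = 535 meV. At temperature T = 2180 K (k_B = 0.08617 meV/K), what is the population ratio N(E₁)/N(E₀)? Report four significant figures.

k_BT = 0.08617 × 2180 K = 187.851 meV.
n₁/n₀ = exp[−(E₁−E₀)/kT] = exp(−(472.0 meV)/(187.851 meV)) = exp(-2.51263) = 0.08105.

0.08105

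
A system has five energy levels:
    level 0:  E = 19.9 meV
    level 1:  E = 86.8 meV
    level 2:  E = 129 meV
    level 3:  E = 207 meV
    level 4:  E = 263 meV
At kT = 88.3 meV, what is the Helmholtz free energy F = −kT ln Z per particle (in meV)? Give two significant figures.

Eᵢ/kT = 0.2254, 0.9830, 1.461, 2.344, 2.978.
Z = Σ e^(−Eᵢ/kT) = e^(−0.2254) + e^(−0.9830) + e^(−1.461) + e^(−2.344) + e^(−2.978) = 0.7982 + 0.3742 + 0.2320 + 0.09594 + 0.05089 = 1.551.
F = −kT ln Z = −88.3 × ln(1.551) = −88.3 × 0.4389 = -39 meV.

-39 meV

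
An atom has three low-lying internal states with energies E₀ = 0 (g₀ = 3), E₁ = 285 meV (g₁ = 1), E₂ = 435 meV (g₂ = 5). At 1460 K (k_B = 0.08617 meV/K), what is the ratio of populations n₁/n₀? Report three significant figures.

k_BT = 0.08617 × 1460 K = 125.81 meV.
n₁/n₀ = (g₁/g₀) exp[−(E₁−E₀)/kT] = (1/3) × exp(−(285 meV)/(125.81 meV)) = (1/3) × exp(-2.2653) = 0.0346.

0.0346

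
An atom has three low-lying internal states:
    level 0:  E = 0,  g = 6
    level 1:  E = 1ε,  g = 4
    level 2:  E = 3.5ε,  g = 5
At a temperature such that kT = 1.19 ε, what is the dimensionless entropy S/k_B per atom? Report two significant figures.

Eᵢ/kT = 0, 0.8403, 2.941.
Z = Σ gᵢe^(−Eᵢ/kT) = 6·e^(−0) + 4·e^(−0.8403) + 5·e^(−2.941) = 6.000 + 1.726 + 0.2641 = 7.990.
⟨E⟩ = Σ EᵢPᵢ = 0.3317 ε.
S/k_B = ln Z + ⟨E⟩/kT = ln(7.990) + 0.3317/1.19 = 2.078 + 0.2787 = 2.4.

2.4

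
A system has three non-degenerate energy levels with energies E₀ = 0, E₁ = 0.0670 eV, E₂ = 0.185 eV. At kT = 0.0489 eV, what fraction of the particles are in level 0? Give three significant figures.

Eᵢ/kT = 0, 1.3701, 3.7832.
Z = Σ e^(−Eᵢ/kT) = e^(−0) + e^(−1.3701) + e^(−3.7832) = 1.0000 + 0.25408 + 0.022750 = 1.2768.
P₀ = e^(−E₀/kT) / Z = 1.0000/1.2768 = 0.783.

0.783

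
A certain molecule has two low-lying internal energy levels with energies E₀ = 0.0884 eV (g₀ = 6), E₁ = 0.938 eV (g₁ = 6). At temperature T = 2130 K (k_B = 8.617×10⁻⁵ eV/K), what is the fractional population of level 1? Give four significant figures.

0.009671

k_BT = 8.617×10⁻⁵ × 2130 K = 0.183542 eV.
Eᵢ/kT = 0.481634, 5.11055.
Z = Σ gᵢe^(−Eᵢ/kT) = 6·e^(−0.481634) + 6·e^(−5.11055) = 3.70664 + 0.0361966 = 3.74284.
P₁ = g₁ e^(−E₁/kT) / Z = 0.0361966/3.74284 = 0.009671.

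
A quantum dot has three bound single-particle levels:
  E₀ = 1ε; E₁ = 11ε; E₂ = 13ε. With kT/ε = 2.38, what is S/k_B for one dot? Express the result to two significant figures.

0.11

Eᵢ/kT = 0.4202, 4.622, 5.462.
Z = Σ e^(−Eᵢ/kT) = e^(−0.4202) + e^(−4.622) + e^(−5.462) = 0.6569 + 0.009833 + 0.004245 = 0.6710.
⟨E⟩ = Σ EᵢPᵢ = 1.222 ε.
S/k_B = ln Z + ⟨E⟩/kT = ln(0.6710) + 1.222/2.38 = -0.3990 + 0.5134 = 0.11.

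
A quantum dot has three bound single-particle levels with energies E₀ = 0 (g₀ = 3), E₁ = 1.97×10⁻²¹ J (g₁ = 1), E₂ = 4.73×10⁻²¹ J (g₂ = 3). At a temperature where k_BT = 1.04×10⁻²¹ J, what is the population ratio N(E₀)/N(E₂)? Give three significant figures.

94.5

n₀/n₂ = (g₀/g₂) exp[−(E₀−E₂)/kT] = (3/3) × exp(−(-4.73 ×10⁻²¹ J)/(1.04 ×10⁻²¹ J)) = (3/3) × exp(4.5481) = 94.5.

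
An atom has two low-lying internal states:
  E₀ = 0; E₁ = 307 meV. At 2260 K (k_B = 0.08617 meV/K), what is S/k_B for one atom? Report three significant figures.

k_BT = 0.08617 × 2260 K = 194.74 meV.
Eᵢ/kT = 0, 1.5765.
Z = Σ e^(−Eᵢ/kT) = e^(−0) + e^(−1.5765) = 1.0000 + 0.20670 = 1.2067.
⟨E⟩ = Σ EᵢPᵢ = 52.587 meV.
S/k_B = ln Z + ⟨E⟩/kT = ln(1.2067) + 52.587/194.74 = 0.18789 + 0.27004 = 0.458.

0.458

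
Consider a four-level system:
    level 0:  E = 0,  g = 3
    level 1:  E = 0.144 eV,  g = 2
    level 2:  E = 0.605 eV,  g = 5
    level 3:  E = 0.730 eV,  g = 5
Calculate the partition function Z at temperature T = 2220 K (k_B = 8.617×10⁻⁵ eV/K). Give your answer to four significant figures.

Z = 4.264

k_BT = 8.617×10⁻⁵ × 2220 K = 0.191297 eV.
Eᵢ/kT = 0, 0.752756, 3.16262, 3.81606.
Z = Σ gᵢe^(−Eᵢ/kT) = 3·e^(−0) + 2·e^(−0.752756) + 5·e^(−3.16262) + 5·e^(−3.81606) = 3.00000 + 0.942133 + 0.211574 + 0.110072 = 4.26378.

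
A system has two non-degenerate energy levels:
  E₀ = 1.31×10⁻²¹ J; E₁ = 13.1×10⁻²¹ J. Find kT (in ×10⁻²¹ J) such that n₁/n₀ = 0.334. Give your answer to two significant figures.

11 ×10⁻²¹ J

n₁/n₀ = exp[−(E₁−E₀)/kT] = 0.334.
⇒ (E₁−E₀)/kT = ln(1/0.334) = ln(2.994) = 1.097.
kT = 11.79 ×10⁻²¹ J / 1.097 = 11 ×10⁻²¹ J.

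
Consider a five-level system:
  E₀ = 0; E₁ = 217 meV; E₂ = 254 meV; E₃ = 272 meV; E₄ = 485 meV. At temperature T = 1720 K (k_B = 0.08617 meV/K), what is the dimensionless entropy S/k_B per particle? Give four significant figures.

1.137

k_BT = 0.08617 × 1720 K = 148.212 meV.
Eᵢ/kT = 0, 1.46412, 1.71376, 1.83521, 3.27234.
Z = Σ e^(−Eᵢ/kT) = e^(−0) + e^(−1.46412) + e^(−1.71376) + e^(−1.83521) + e^(−3.27234) = 1.00000 + 0.231281 + 0.180187 + 0.159580 + 0.0379176 = 1.60897.
⟨E⟩ = Σ EᵢPᵢ = 98.0449 meV.
S/k_B = ln Z + ⟨E⟩/kT = ln(1.60897) + 98.0449/148.212 = 0.475594 + 0.661518 = 1.137.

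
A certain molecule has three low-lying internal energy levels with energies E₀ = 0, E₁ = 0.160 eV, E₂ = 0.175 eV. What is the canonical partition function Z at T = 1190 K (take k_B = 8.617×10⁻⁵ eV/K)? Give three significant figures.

Z = 1.39

k_BT = 8.617×10⁻⁵ × 1190 K = 0.10254 eV.
Eᵢ/kT = 0, 1.5604, 1.7067.
Z = Σ e^(−Eᵢ/kT) = e^(−0) + e^(−1.5604) + e^(−1.7067) = 1.0000 + 0.21005 + 0.18146 = 1.3915.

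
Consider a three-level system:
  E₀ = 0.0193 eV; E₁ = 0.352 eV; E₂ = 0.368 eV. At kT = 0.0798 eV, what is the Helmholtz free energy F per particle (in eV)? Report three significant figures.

0.0171 eV

Eᵢ/kT = 0.24185, 4.4110, 4.6115.
Z = Σ e^(−Eᵢ/kT) = e^(−0.24185) + e^(−4.4110) + e^(−4.6115) = 0.78517 + 0.012143 + 0.0099369 = 0.80725.
F = −kT ln Z = −0.0798 × ln(0.80725) = −0.0798 × -0.21412 = 0.0171 eV.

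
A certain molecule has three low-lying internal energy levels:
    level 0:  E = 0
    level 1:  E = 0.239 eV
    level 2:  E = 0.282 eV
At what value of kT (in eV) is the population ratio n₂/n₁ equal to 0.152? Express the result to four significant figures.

n₂/n₁ = exp[−(E₂−E₁)/kT] = 0.152.
⇒ (E₂−E₁)/kT = ln(1/0.152) = ln(6.57895) = 1.88388.
kT = 0.043 eV / 1.88388 = 0.02283 eV.

0.02283 eV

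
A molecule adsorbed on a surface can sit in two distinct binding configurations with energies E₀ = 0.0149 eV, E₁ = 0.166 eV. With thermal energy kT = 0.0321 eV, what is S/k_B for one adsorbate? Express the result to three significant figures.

Eᵢ/kT = 0.46417, 5.1713.
Z = Σ e^(−Eᵢ/kT) = e^(−0.46417) + e^(−5.1713) = 0.62866 + 0.0056772 = 0.63434.
⟨E⟩ = Σ EᵢPᵢ = 0.016252 eV.
S/k_B = ln Z + ⟨E⟩/kT = ln(0.63434) + 0.016252/0.0321 = -0.45517 + 0.50629 = 0.0511.

0.0511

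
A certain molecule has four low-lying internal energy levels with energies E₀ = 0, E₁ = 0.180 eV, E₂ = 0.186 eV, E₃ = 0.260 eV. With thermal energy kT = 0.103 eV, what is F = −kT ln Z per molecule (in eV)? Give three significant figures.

Eᵢ/kT = 0, 1.7476, 1.8058, 2.5243.
Z = Σ e^(−Eᵢ/kT) = e^(−0) + e^(−1.7476) + e^(−1.8058) + e^(−2.5243) = 1.0000 + 0.17419 + 0.16434 + 0.080114 = 1.4186.
F = −kT ln Z = −0.103 × ln(1.4186) = −0.103 × 0.34967 = -0.0360 eV.

-0.0360 eV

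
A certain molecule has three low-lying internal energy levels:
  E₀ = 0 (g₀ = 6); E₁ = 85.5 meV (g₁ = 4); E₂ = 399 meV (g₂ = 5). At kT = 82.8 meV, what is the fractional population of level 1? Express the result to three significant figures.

0.191

Eᵢ/kT = 0, 1.0326, 4.8188.
Z = Σ gᵢe^(−Eᵢ/kT) = 6·e^(−0) + 4·e^(−1.0326) + 5·e^(−4.8188) = 6.0000 + 1.4243 + 0.040382 = 7.4647.
P₁ = g₁ e^(−E₁/kT) / Z = 1.4243/7.4647 = 0.191.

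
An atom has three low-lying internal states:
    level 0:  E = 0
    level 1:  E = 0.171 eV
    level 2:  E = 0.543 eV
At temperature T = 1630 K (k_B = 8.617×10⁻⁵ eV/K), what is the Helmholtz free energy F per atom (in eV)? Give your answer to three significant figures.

k_BT = 8.617×10⁻⁵ × 1630 K = 0.14046 eV.
Eᵢ/kT = 0, 1.2174, 3.8659.
Z = Σ e^(−Eᵢ/kT) = e^(−0) + e^(−1.2174) + e^(−3.8659) = 1.0000 + 0.29600 + 0.020944 = 1.3169.
F = −kT ln Z = −0.14046 × ln(1.3169) = −0.14046 × 0.27528 = -0.0387 eV.

-0.0387 eV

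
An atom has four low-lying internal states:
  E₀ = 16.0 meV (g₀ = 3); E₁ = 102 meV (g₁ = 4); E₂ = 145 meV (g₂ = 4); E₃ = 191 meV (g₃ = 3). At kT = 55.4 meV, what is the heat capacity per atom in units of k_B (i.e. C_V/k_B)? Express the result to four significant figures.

0.8815

Eᵢ/kT = 0.288809, 1.84116, 2.61733, 3.44765.
Z = Σ gᵢe^(−Eᵢ/kT) = 3·e^(−0.288809) + 4·e^(−1.84116) + 4·e^(−2.61733) + 3·e^(−3.44765) = 2.24747 + 0.634533 + 0.291990 + 0.0954610 = 3.26945.
⟨E⟩ = 49.3213 meV, ⟨E²⟩ = 5138.06 meV².
C_V/k_B = (⟨E²⟩ − ⟨E⟩²)/(kT)² = (5138.06 − 2432.59)/3069.16 = 0.8815.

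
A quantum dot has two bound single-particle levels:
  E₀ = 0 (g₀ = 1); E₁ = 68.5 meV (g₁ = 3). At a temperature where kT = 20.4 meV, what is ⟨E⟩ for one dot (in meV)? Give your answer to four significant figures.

Eᵢ/kT = 0, 3.35784.
Z = Σ gᵢe^(−Eᵢ/kT) = 1·e^(−0) + 3·e^(−3.35784) = 1.00000 + 0.104431 = 1.10443.
⟨E⟩ = Σ Eᵢ gᵢe^(−Eᵢ/kT) / Z = (0·1.00000 + 68.5·0.104431) / 1.10443 = 6.477 meV.

6.477 meV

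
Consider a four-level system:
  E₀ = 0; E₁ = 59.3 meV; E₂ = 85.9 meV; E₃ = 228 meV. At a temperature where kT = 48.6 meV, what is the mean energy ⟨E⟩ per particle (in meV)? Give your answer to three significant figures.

Eᵢ/kT = 0, 1.2202, 1.7675, 4.6914.
Z = Σ e^(−Eᵢ/kT) = e^(−0) + e^(−1.2202) + e^(−1.7675) + e^(−4.6914) = 1.0000 + 0.29517 + 0.17076 + 0.0091738 = 1.4751.
⟨E⟩ = Σ Eᵢ e^(−Eᵢ/kT) / Z = (0·1.0000 + 59.3·0.29517 + 85.9·0.17076 + 228·0.0091738) / 1.4751 = 23.2 meV.

23.2 meV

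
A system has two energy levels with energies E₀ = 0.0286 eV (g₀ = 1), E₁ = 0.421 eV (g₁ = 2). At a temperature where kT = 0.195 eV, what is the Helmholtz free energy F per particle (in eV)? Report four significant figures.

-0.01760 eV

Eᵢ/kT = 0.146667, 2.15897.
Z = Σ gᵢe^(−Eᵢ/kT) = 1·e^(−0.146667) + 2·e^(−2.15897) = 0.863582 + 0.230888 = 1.09447.
F = −kT ln Z = −0.195 × ln(1.09447) = −0.195 × 0.0902702 = -0.01760 eV.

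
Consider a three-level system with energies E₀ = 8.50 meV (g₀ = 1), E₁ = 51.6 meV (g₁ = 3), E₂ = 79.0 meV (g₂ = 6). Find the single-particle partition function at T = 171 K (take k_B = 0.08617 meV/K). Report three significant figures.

Z = 0.680

k_BT = 0.08617 × 171 K = 14.735 meV.
Eᵢ/kT = 0.57686, 3.5019, 5.3614.
Z = Σ gᵢe^(−Eᵢ/kT) = 1·e^(−0.57686) + 3·e^(−3.5019) + 6·e^(−5.3614) = 0.56166 + 0.090420 + 0.028166 = 0.68025.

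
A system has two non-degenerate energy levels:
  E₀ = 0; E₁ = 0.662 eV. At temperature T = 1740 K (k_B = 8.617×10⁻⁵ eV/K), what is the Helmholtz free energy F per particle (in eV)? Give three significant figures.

k_BT = 8.617×10⁻⁵ × 1740 K = 0.14994 eV.
Eᵢ/kT = 0, 4.4151.
Z = Σ e^(−Eᵢ/kT) = e^(−0) + e^(−4.4151) = 1.0000 + 0.012093 = 1.0121.
F = −kT ln Z = −0.14994 × ln(1.0121) = −0.14994 × 0.012027 = -0.00180 eV.

-0.00180 eV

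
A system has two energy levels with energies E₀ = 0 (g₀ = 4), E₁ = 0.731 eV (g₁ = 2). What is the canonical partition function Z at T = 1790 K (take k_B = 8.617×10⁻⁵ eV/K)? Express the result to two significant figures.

Z = 4.0

k_BT = 8.617×10⁻⁵ × 1790 K = 0.1542 eV.
Eᵢ/kT = 0, 4.741.
Z = Σ gᵢe^(−Eᵢ/kT) = 4·e^(−0) + 2·e^(−4.741) = 4.000 + 0.01746 = 4.017.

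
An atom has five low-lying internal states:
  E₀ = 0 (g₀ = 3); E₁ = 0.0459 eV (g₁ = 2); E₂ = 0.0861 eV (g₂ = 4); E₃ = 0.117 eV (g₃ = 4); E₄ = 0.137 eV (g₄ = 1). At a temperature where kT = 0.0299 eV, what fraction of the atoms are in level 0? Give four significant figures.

Eᵢ/kT = 0, 1.53512, 2.87960, 3.91304, 4.58194.
Z = Σ gᵢe^(−Eᵢ/kT) = 3·e^(−0) + 2·e^(−1.53512) + 4·e^(−2.87960) + 4·e^(−3.91304) + 1·e^(−4.58194) = 3.00000 + 0.430860 + 0.224629 + 0.0799187 + 0.0102350 = 3.74564.
P₀ = g₀ e^(−E₀/kT) / Z = 3.00000/3.74564 = 0.8009.

0.8009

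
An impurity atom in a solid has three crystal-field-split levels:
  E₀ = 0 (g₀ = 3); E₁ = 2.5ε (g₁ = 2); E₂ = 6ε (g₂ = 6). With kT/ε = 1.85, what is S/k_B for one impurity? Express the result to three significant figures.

1.71

Eᵢ/kT = 0, 1.3514, 3.2432.
Z = Σ gᵢe^(−Eᵢ/kT) = 3·e^(−0) + 2·e^(−1.3514) + 6·e^(−3.2432) = 3.0000 + 0.51776 + 0.23423 = 3.7520.
⟨E⟩ = Σ EᵢPᵢ = 0.71956 ε.
S/k_B = ln Z + ⟨E⟩/kT = ln(3.7520) + 0.71956/1.85 = 1.3223 + 0.38895 = 1.71.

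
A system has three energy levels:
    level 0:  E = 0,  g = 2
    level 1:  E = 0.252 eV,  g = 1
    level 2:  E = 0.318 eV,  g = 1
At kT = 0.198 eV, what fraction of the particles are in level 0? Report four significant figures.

Eᵢ/kT = 0, 1.27273, 1.60606.
Z = Σ gᵢe^(−Eᵢ/kT) = 2·e^(−0) + 1·e^(−1.27273) + 1·e^(−1.60606) = 2.00000 + 0.280066 + 0.200677 = 2.48074.
P₀ = g₀ e^(−E₀/kT) / Z = 2.00000/2.48074 = 0.8062.

0.8062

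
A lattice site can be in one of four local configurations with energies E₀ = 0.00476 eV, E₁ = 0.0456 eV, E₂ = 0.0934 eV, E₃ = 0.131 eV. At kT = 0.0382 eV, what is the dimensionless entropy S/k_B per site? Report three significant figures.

0.875

Eᵢ/kT = 0.12461, 1.1937, 2.4450, 3.4293.
Z = Σ e^(−Eᵢ/kT) = e^(−0.12461) + e^(−1.1937) + e^(−2.4450) + e^(−3.4293) = 0.88284 + 0.30310 + 0.086726 + 0.032410 = 1.3051.
⟨E⟩ = Σ EᵢPᵢ = 0.023270 eV.
S/k_B = ln Z + ⟨E⟩/kT = ln(1.3051) + 0.023270/0.0382 = 0.26628 + 0.60916 = 0.875.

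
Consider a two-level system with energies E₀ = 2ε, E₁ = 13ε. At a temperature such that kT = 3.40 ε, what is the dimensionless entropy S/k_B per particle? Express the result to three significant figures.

Eᵢ/kT = 0.58824, 3.8235.
Z = Σ e^(−Eᵢ/kT) = e^(−0.58824) + e^(−3.8235) = 0.55530 + 0.021851 = 0.57715.
⟨E⟩ = Σ EᵢPᵢ = 2.4165 ε.
S/k_B = ln Z + ⟨E⟩/kT = ln(0.57715) + 2.4165/3.40 = -0.54965 + 0.71074 = 0.161.

0.161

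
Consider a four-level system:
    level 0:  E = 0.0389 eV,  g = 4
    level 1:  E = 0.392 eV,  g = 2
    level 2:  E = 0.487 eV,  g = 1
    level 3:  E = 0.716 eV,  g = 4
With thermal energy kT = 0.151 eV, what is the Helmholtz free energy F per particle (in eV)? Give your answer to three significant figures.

-0.181 eV

Eᵢ/kT = 0.25762, 2.5960, 3.2252, 4.7417.
Z = Σ gᵢe^(−Eᵢ/kT) = 4·e^(−0.25762) + 2·e^(−2.5960) + 1·e^(−3.2252) + 4·e^(−4.7417) = 3.0916 + 0.14914 + 0.039748 + 0.034895 = 3.3154.
F = −kT ln Z = −0.151 × ln(3.3154) = −0.151 × 1.1986 = -0.181 eV.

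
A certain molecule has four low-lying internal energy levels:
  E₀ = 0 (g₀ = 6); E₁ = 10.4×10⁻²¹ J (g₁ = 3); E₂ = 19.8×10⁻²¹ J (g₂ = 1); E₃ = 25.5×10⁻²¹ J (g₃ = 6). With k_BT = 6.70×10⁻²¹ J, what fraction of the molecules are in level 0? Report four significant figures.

Eᵢ/kT = 0, 1.55224, 2.95522, 3.80597.
Z = Σ gᵢe^(−Eᵢ/kT) = 6·e^(−0) + 3·e^(−1.55224) + 1·e^(−2.95522) + 6·e^(−3.80597) = 6.00000 + 0.635319 + 0.0520672 + 0.133426 = 6.82081.
P₀ = g₀ e^(−E₀/kT) / Z = 6.00000/6.82081 = 0.8797.

0.8797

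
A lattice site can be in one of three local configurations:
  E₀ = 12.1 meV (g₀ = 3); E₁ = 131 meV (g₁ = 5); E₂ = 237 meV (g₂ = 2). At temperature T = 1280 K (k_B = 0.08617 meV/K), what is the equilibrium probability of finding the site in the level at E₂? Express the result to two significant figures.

k_BT = 0.08617 × 1280 K = 110.3 meV.
Eᵢ/kT = 0.1097, 1.188, 2.149.
Z = Σ gᵢe^(−Eᵢ/kT) = 3·e^(−0.1097) + 5·e^(−1.188) + 2·e^(−2.149) = 2.688 + 1.524 + 0.2332 = 4.445.
P₂ = g₂ e^(−E₂/kT) / Z = 0.2332/4.445 = 0.052.

0.052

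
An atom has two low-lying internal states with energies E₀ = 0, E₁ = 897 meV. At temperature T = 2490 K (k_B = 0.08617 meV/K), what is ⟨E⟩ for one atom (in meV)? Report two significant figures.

14 meV

k_BT = 0.08617 × 2490 K = 214.6 meV.
Eᵢ/kT = 0, 4.180.
Z = Σ e^(−Eᵢ/kT) = e^(−0) + e^(−4.180) = 1.000 + 0.01530 = 1.015.
⟨E⟩ = Σ Eᵢ e^(−Eᵢ/kT) / Z = (0·1.000 + 897·0.01530) / 1.015 = 14 meV.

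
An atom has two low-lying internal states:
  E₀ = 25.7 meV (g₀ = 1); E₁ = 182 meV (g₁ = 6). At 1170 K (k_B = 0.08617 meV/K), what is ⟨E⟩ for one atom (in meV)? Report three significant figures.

k_BT = 0.08617 × 1170 K = 100.82 meV.
Eᵢ/kT = 0.25491, 1.8052.
Z = Σ gᵢe^(−Eᵢ/kT) = 1·e^(−0.25491) + 6·e^(−1.8052) = 0.77499 + 0.98665 = 1.7616.
⟨E⟩ = Σ Eᵢ gᵢe^(−Eᵢ/kT) / Z = (25.7·0.77499 + 182·0.98665) / 1.7616 = 113 meV.

113 meV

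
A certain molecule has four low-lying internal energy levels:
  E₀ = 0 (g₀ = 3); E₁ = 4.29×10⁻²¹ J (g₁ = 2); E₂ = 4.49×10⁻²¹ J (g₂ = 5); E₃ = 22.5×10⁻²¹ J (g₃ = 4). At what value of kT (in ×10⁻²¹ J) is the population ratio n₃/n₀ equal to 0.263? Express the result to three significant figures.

13.9 ×10⁻²¹ J

n₃/n₀ = (g₃/g₀) exp[−(E₃−E₀)/kT] = 0.263.
⇒ (E₃−E₀)/kT = ln((4/3)/0.263) = ln(5.0697) = 1.6233.
kT = 22.5 ×10⁻²¹ J / 1.6233 = 13.9 ×10⁻²¹ J.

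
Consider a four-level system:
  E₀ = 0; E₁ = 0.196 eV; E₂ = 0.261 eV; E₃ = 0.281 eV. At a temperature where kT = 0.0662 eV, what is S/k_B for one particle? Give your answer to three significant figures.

0.350

Eᵢ/kT = 0, 2.9607, 3.9426, 4.2447.
Z = Σ e^(−Eᵢ/kT) = e^(−0) + e^(−2.9607) + e^(−3.9426) + e^(−4.2447) = 1.0000 + 0.051783 + 0.019398 + 0.014340 = 1.0855.
⟨E⟩ = Σ EᵢPᵢ = 0.017726 eV.
S/k_B = ln Z + ⟨E⟩/kT = ln(1.0855) + 0.017726/0.0662 = 0.082041 + 0.26776 = 0.350.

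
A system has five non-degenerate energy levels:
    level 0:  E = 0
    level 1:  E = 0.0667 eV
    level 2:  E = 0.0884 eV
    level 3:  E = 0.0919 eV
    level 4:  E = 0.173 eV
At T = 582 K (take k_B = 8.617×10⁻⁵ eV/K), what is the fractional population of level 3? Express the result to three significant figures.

k_BT = 8.617×10⁻⁵ × 582 K = 0.050151 eV.
Eᵢ/kT = 0, 1.3300, 1.7627, 1.8325, 3.4496.
Z = Σ e^(−Eᵢ/kT) = e^(−0) + e^(−1.3300) + e^(−1.7627) + e^(−1.8325) + e^(−3.4496) = 1.0000 + 0.26448 + 0.17158 + 0.16001 + 0.031758 = 1.6278.
P₃ = e^(−E₃/kT) / Z = 0.16001/1.6278 = 0.0983.

0.0983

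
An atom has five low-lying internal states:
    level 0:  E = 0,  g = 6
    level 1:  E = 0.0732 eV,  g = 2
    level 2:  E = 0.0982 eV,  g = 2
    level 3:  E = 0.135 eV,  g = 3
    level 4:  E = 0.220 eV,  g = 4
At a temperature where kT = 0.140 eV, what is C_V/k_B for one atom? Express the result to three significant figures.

0.252

Eᵢ/kT = 0, 0.52286, 0.70143, 0.96429, 1.5714.
Z = Σ gᵢe^(−Eᵢ/kT) = 6·e^(−0) + 2·e^(−0.52286) + 2·e^(−0.70143) + 3·e^(−0.96429) + 4·e^(−1.5714) = 6.0000 + 1.1856 + 0.99175 + 1.1438 + 0.83102 = 10.152.
⟨E⟩ = 0.051361 eV, ⟨E²⟩ = 0.0075831 eV².
C_V/k_B = (⟨E²⟩ − ⟨E⟩²)/(kT)² = (0.0075831 − 0.0026380)/0.019600 = 0.252.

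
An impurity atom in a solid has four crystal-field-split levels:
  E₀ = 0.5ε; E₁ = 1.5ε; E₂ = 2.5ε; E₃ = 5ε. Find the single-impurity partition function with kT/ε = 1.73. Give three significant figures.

Eᵢ/kT = 0.28902, 0.86705, 1.4451, 2.8902.
Z = Σ e^(−Eᵢ/kT) = e^(−0.28902) + e^(−0.86705) + e^(−1.4451) + e^(−2.8902) = 0.74900 + 0.42019 + 0.23572 + 0.055565 = 1.4605.

Z = 1.46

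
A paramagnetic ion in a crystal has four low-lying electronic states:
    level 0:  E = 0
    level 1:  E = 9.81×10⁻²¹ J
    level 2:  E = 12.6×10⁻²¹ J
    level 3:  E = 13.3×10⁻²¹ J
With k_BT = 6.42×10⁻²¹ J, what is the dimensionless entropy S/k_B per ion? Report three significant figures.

0.980

Eᵢ/kT = 0, 1.5280, 1.9626, 2.0717.
Z = Σ e^(−Eᵢ/kT) = e^(−0) + e^(−1.5280) + e^(−1.9626) + e^(−2.0717) = 1.0000 + 0.21697 + 0.14049 + 0.12597 = 1.4834.
⟨E⟩ = Σ EᵢPᵢ = 3.7576 ×10⁻²¹ J.
S/k_B = ln Z + ⟨E⟩/kT = ln(1.4834) + 3.7576/6.42 = 0.39434 + 0.58530 = 0.980.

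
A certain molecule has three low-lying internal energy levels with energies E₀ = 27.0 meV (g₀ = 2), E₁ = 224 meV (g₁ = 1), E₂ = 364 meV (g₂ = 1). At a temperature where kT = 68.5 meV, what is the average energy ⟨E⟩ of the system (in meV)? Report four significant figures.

Eᵢ/kT = 0.394161, 3.27007, 5.31387.
Z = Σ gᵢe^(−Eᵢ/kT) = 2·e^(−0.394161) + 1·e^(−3.27007) + 1·e^(−5.31387) = 1.34849 + 0.0380038 + 0.00492284 = 1.39142.
⟨E⟩ = Σ Eᵢ gᵢe^(−Eᵢ/kT) / Z = (27.0·1.34849 + 224·0.0380038 + 364·0.00492284) / 1.39142 = 33.57 meV.

33.57 meV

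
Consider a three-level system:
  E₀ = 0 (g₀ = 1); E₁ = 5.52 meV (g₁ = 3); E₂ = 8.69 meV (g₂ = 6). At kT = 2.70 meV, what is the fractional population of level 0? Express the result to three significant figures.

Eᵢ/kT = 0, 2.0444, 3.2185.
Z = Σ gᵢe^(−Eᵢ/kT) = 1·e^(−0) + 3·e^(−2.0444) + 6·e^(−3.2185) = 1.0000 + 0.38837 + 0.24009 = 1.6285.
P₀ = g₀ e^(−E₀/kT) / Z = 1.0000/1.6285 = 0.614.

0.614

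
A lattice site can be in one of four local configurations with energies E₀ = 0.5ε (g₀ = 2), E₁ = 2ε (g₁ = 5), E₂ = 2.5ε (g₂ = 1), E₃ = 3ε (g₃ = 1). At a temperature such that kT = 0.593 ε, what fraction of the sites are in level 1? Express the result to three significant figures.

Eᵢ/kT = 0.84317, 3.3727, 4.2159, 5.0590.
Z = Σ gᵢe^(−Eᵢ/kT) = 2·e^(−0.84317) + 5·e^(−3.3727) + 1·e^(−4.2159) + 1·e^(−5.0590) = 0.86069 + 0.17148 + 0.014759 + 0.0063519 = 1.0533.
P₁ = g₁ e^(−E₁/kT) / Z = 0.17148/1.0533 = 0.163.

0.163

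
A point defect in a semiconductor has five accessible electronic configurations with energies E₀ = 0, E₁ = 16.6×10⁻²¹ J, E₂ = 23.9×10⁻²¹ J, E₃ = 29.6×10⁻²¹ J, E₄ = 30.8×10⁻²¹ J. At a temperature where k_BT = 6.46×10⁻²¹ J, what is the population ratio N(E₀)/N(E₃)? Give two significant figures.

n₀/n₃ = exp[−(E₀−E₃)/kT] = exp(−(-29.6 ×10⁻²¹ J)/(6.46 ×10⁻²¹ J)) = exp(4.582) = 98.

98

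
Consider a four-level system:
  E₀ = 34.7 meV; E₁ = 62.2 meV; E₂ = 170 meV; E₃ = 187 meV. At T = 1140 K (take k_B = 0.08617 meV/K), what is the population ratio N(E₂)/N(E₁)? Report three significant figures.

0.334

k_BT = 0.08617 × 1140 K = 98.234 meV.
n₂/n₁ = exp[−(E₂−E₁)/kT] = exp(−(107.8 meV)/(98.234 meV)) = exp(-1.0974) = 0.334.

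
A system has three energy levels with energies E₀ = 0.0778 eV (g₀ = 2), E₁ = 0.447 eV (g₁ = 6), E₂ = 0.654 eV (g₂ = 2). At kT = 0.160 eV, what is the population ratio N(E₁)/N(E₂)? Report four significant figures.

10.94

n₁/n₂ = (g₁/g₂) exp[−(E₁−E₂)/kT] = (6/2) × exp(−(-0.207 eV)/(0.160 eV)) = (6/2) × exp(1.29375) = 10.94.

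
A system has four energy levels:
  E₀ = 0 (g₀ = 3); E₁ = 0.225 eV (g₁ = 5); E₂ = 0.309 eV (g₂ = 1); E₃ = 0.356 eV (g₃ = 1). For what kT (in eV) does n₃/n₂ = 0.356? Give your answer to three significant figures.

n₃/n₂ = (g₃/g₂) exp[−(E₃−E₂)/kT] = 0.356.
⇒ (E₃−E₂)/kT = ln((1/1)/0.356) = ln(2.8090) = 1.0328.
kT = 0.047 eV / 1.0328 = 0.0455 eV.

0.0455 eV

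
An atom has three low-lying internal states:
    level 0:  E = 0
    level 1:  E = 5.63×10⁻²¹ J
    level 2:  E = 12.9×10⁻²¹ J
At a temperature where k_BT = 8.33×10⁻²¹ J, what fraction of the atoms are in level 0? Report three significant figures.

Eᵢ/kT = 0, 0.67587, 1.5486.
Z = Σ e^(−Eᵢ/kT) = e^(−0) + e^(−0.67587) + e^(−1.5486) = 1.0000 + 0.50871 + 0.21255 = 1.7213.
P₀ = e^(−E₀/kT) / Z = 1.0000/1.7213 = 0.581.

0.581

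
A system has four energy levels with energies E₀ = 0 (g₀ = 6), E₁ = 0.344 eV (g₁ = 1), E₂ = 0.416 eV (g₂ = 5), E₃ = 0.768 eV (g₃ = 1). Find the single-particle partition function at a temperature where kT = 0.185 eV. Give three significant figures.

Z = 6.70

Eᵢ/kT = 0, 1.8595, 2.2486, 4.1514.
Z = Σ gᵢe^(−Eᵢ/kT) = 6·e^(−0) + 1·e^(−1.8595) + 5·e^(−2.2486) + 1·e^(−4.1514) = 6.0000 + 0.15575 + 0.52773 + 0.015742 = 6.6992.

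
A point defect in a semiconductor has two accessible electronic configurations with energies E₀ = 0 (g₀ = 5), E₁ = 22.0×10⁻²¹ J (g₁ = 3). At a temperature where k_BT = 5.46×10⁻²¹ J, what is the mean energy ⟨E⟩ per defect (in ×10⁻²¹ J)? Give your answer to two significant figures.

0.23 ×10⁻²¹ J

Eᵢ/kT = 0, 4.029.
Z = Σ gᵢe^(−Eᵢ/kT) = 5·e^(−0) + 3·e^(−4.029) = 5.000 + 0.05338 = 5.053.
⟨E⟩ = Σ Eᵢ gᵢe^(−Eᵢ/kT) / Z = (0·5.000 + 22.0·0.05338) / 5.053 = 0.23 ×10⁻²¹ J.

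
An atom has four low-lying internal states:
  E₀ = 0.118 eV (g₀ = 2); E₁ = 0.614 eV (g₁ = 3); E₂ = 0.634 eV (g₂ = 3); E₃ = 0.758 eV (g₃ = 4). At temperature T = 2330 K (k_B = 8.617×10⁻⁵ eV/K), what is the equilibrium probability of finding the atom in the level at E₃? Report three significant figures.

k_BT = 8.617×10⁻⁵ × 2330 K = 0.20078 eV.
Eᵢ/kT = 0.58771, 3.0581, 3.1577, 3.7753.
Z = Σ gᵢe^(−Eᵢ/kT) = 2·e^(−0.58771) + 3·e^(−3.0581) + 3·e^(−3.1577) + 4·e^(−3.7753) = 1.1112 + 0.14093 + 0.12757 + 0.091721 = 1.4714.
P₃ = g₃ e^(−E₃/kT) / Z = 0.091721/1.4714 = 0.0623.

0.0623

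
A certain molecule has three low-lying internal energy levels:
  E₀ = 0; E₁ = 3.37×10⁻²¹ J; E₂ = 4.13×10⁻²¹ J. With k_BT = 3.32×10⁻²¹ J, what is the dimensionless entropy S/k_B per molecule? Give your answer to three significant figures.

0.941

Eᵢ/kT = 0, 1.0151, 1.2440.
Z = Σ e^(−Eᵢ/kT) = e^(−0) + e^(−1.0151) + e^(−1.2440) = 1.0000 + 0.36237 + 0.28823 = 1.6506.
⟨E⟩ = Σ EᵢPᵢ = 1.4610 ×10⁻²¹ J.
S/k_B = ln Z + ⟨E⟩/kT = ln(1.6506) + 1.4610/3.32 = 0.50114 + 0.44006 = 0.941.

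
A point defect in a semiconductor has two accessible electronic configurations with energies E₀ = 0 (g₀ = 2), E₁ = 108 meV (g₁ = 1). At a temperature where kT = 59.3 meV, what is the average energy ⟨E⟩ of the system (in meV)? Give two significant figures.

8.1 meV

Eᵢ/kT = 0, 1.821.
Z = Σ gᵢe^(−Eᵢ/kT) = 2·e^(−0) + 1·e^(−1.821) = 2.000 + 0.1619 = 2.162.
⟨E⟩ = Σ Eᵢ gᵢe^(−Eᵢ/kT) / Z = (0·2.000 + 108·0.1619) / 2.162 = 8.1 meV.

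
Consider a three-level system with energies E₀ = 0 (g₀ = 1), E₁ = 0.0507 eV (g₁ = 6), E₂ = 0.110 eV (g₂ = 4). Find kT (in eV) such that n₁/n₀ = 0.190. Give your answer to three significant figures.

n₁/n₀ = (g₁/g₀) exp[−(E₁−E₀)/kT] = 0.190.
⇒ (E₁−E₀)/kT = ln((6/1)/0.190) = ln(31.579) = 3.4525.
kT = 0.0507 eV / 3.4525 = 0.0147 eV.

0.0147 eV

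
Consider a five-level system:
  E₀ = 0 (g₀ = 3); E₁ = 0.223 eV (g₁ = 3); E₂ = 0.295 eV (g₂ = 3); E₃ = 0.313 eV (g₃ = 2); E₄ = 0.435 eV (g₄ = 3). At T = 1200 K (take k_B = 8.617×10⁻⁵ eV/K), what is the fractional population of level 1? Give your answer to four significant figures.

0.09481

k_BT = 8.617×10⁻⁵ × 1200 K = 0.103404 eV.
Eᵢ/kT = 0, 2.15659, 2.85289, 3.02696, 4.20680.
Z = Σ gᵢe^(−Eᵢ/kT) = 3·e^(−0) + 3·e^(−2.15659) + 3·e^(−2.85289) + 2·e^(−3.02696) + 3·e^(−4.20680) = 3.00000 + 0.347157 + 0.173032 + 0.0969255 + 0.0446819 = 3.66180.
P₁ = g₁ e^(−E₁/kT) / Z = 0.347157/3.66180 = 0.09481.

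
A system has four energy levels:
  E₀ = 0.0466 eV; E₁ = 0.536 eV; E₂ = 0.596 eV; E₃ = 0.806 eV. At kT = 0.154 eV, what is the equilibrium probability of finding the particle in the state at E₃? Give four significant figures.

Eᵢ/kT = 0.302597, 3.48052, 3.87013, 5.23377.
Z = Σ e^(−Eᵢ/kT) = e^(−0.302597) + e^(−3.48052) + e^(−3.87013) + e^(−5.23377) = 0.738897 + 0.0307914 + 0.0208557 + 0.00533338 = 0.795877.
P₃ = e^(−E₃/kT) / Z = 0.00533338/0.795877 = 0.006701.

0.006701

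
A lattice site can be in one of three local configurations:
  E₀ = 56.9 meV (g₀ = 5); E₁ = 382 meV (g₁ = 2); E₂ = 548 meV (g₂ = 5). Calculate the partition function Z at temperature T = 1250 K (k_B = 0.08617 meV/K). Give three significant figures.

Z = 3.04

k_BT = 0.08617 × 1250 K = 107.71 meV.
Eᵢ/kT = 0.52827, 3.5466, 5.0877.
Z = Σ gᵢe^(−Eᵢ/kT) = 5·e^(−0.52827) + 2·e^(−3.5466) + 5·e^(−5.0877) = 2.9481 + 0.057645 + 0.030861 = 3.0366.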